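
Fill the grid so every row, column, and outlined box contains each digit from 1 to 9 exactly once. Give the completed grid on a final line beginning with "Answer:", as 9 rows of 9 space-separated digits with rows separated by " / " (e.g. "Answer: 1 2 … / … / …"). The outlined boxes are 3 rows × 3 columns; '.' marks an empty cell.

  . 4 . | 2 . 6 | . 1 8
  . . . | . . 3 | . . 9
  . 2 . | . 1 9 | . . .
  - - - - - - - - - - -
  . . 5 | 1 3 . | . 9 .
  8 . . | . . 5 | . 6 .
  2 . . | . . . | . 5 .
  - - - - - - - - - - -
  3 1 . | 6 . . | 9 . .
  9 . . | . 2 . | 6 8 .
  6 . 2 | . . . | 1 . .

Step 1. [r6c5∈{4,6,7,8,9}] r6c5 is the only open cell in col 5 admitting 6, so r6c5=6.
Step 2. [r4c1∈{4,7}] col 1 places 4 nowhere but r4c1 ⇒ r4c1=4.
Step 3. [r3c9∈{3,4,5,6,7}] 6 has one home in col 9: r3c9. So r3c9=6.
Step 4. [r2c3∈{1,6,7,8}] r2c3 is the only open cell in col 3 admitting 6. So r2c3=6.
Step 5. [r4c6∈{2,7,8}] across col 6, 2 lands solely at r4c6. So r4c6=2.
Step 6. [r4c9∈{7}] r4c9's peers cover all but 7. So r4c9=7.
Step 7. [r1c3∈{3,7,9}] row 1 places 9 nowhere but r1c3. So r1c3=9.
Step 8. [r3c3∈{3,7,8}] r3c3 is the only open cell in box 1 admitting 3, so r3c3=3.
Step 9. [r3c4∈{4,5,7,8}] 8 has one home in row 3: r3c4, so r3c4=8.
Step 10. [r6c6∈{4,7,8}] in box 5, 8 fits only at r6c6. So r6c6=8.
Step 11. [r9c8∈{3,4,7}] across col 8, 3 lands solely at r9c8, so r9c8=3.
Step 12. [r7c8∈{2,4,7}] box 9 places 7 nowhere but r7c8, so r7c8=7.
Step 13. [r7c6∈{4}] r7c6's peers cover all but 4 ⇒ r7c6=4.
Step 14. [r9c6∈{7}] r9c6's peers cover all but 7. So r9c6=7.
Step 15. [r9c9∈{4,5}] in row 9, 4 fits only at r9c9. So r9c9=4.
Step 16. [r1c7∈{3,5,7}] row 1 places 3 nowhere but r1c7. So r1c7=3.
Step 17. [r6c7∈{4}] r6c7 is down to just 4 ⇒ r6c7=4.
Step 18. [r2c2∈{5,7,8}] in row 2, 8 fits only at r2c2. So r2c2=8.
Step 19. [r8c9∈{5}] only 5 remains possible at r8c9 ⇒ r8c9=5.
Step 20. [r7c5∈{5,8}] in row 7, 5 fits only at r7c5. So r7c5=5.
Step 21. [r1c5∈{7}] r1c5's peers cover all but 7, so r1c5=7.
Step 22. [r2c4∈{4,5}] across col 4, 5 lands solely at r2c4 ⇒ r2c4=5.
Step 23. [r5c4∈{4,7,9}] col 4 places 4 nowhere but r5c4, so r5c4=4.
Step 24. [r6c4∈{7,9}] across col 4, 7 lands solely at r6c4. So r6c4=7.
Step 25. [r2c8∈{2,4}] col 8 places 2 nowhere but r2c8. So r2c8=2.
Step 26. [r8c2∈{7}] only 7 remains possible at r8c2, so r8c2=7.
Step 27. [r2c7∈{7}] only 7 remains possible at r2c7 ⇒ r2c7=7.
Step 28. [r5c5∈{9}] only 9 remains possible at r5c5. So r5c5=9.
Step 29. [r5c2∈{3}] r5c2's peers cover all but 3. So r5c2=3.
Step 30. [r6c3∈{1}] nothing but 1 survives at r6c3 ⇒ r6c3=1.
Step 31. [r3c1∈{5,7}] in row 3, 7 fits only at r3c1. So r3c1=7.
Step 32. [r5c9∈{1,2}] row 5 places 1 nowhere but r5c9. So r5c9=1.
Step 33. [r2c5∈{4}] r2c5's peers cover all but 4. So r2c5=4.
Step 34. [r6c2∈{9}] r6c2 is down to just 9, so r6c2=9.
Step 35. [r2c1∈{1}] only 1 remains possible at r2c1, so r2c1=1.
Step 36. [r7c9∈{2}] only 2 remains possible at r7c9. So r7c9=2.
Step 37. [r6c9∈{3}] r6c9 has the single candidate 3. So r6c9=3.
Step 38. [r7c3∈{8}] r7c3 has the single candidate 8. So r7c3=8.
Step 39. [r3c7∈{5}] r3c7 is down to just 5 ⇒ r3c7=5.
Step 40. [r9c4∈{9}] r9c4's peers cover all but 9 ⇒ r9c4=9.
Step 41. [r9c5∈{8}] r9c5 has the single candidate 8, so r9c5=8.
Step 42. [r8c3∈{4}] r8c3 is down to just 4, so r8c3=4.
Step 43. [r5c3∈{7}] r5c3 has the single candidate 7. So r5c3=7.
Step 44. [r3c8∈{4}] only 4 remains possible at r3c8. So r3c8=4.
Step 45. [r8c4∈{3}] r8c4 is down to just 3, so r8c4=3.
Step 46. [r9c2∈{5}] nothing but 5 survives at r9c2, so r9c2=5.
Step 47. [r5c7∈{2}] r5c7 is down to just 2 ⇒ r5c7=2.
Step 48. [r1c1∈{5}] r1c1 is down to just 5, so r1c1=5.
Step 49. [r8c6∈{1}] r8c6's peers cover all but 1 ⇒ r8c6=1.
Step 50. [r4c2∈{6}] nothing but 6 survives at r4c2 ⇒ r4c2=6.
Step 51. [r4c7∈{8}] r4c7 is down to just 8. So r4c7=8.

Answer: 5 4 9 2 7 6 3 1 8 / 1 8 6 5 4 3 7 2 9 / 7 2 3 8 1 9 5 4 6 / 4 6 5 1 3 2 8 9 7 / 8 3 7 4 9 5 2 6 1 / 2 9 1 7 6 8 4 5 3 / 3 1 8 6 5 4 9 7 2 / 9 7 4 3 2 1 6 8 5 / 6 5 2 9 8 7 1 3 4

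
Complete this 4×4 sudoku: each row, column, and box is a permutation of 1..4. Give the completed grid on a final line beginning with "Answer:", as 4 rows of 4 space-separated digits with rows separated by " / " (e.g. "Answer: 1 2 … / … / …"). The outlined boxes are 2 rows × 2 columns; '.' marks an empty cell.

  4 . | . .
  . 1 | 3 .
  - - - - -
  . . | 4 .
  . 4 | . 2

Step 1. [r4c3∈{1}] r4c3 has the single candidate 1 ⇒ r4c3=1.
Step 2. [r2c1∈{2}] r2c1 has the single candidate 2, so r2c1=2.
Step 3. [r3c4∈{3}] r3c4 has the single candidate 3. So r3c4=3.
Step 4. [r1c4∈{1}] r1c4 is down to just 1 ⇒ r1c4=1.
Step 5. [r4c1∈{3}] nothing but 3 survives at r4c1. So r4c1=3.
Step 6. [r1c3∈{2}] nothing but 2 survives at r1c3, so r1c3=2.
Step 7. [r2c4∈{4}] r2c4's peers cover all but 4 ⇒ r2c4=4.
Step 8. [r3c1∈{1}] only 1 remains possible at r3c1 ⇒ r3c1=1.
Step 9. [r1c2∈{3}] r1c2 has the single candidate 3, so r1c2=3.
Step 10. [r3c2∈{2}] only 2 remains possible at r3c2. So r3c2=2.

Answer: 4 3 2 1 / 2 1 3 4 / 1 2 4 3 / 3 4 1 2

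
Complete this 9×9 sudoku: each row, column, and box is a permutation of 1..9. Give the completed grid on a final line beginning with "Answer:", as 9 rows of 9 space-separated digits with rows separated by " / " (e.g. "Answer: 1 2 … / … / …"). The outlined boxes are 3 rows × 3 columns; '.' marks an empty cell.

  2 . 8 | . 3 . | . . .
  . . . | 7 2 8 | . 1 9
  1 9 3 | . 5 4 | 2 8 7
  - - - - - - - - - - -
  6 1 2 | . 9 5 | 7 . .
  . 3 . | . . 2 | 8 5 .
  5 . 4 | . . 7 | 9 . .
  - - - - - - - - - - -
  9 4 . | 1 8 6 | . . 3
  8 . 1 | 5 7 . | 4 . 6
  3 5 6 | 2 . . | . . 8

Step 1. [r6c8∈{2,3,6}] box 6 places 6 nowhere but r6c8 ⇒ r6c8=6.
Step 2. [r4c9∈{4}] nothing but 4 survives at r4c9 ⇒ r4c9=4.
Step 3. [r9c6∈{9}] only 9 remains possible at r9c6 ⇒ r9c6=9.
Step 4. [r5c5∈{1,4,6}] col 5 places 6 nowhere but r5c5. So r5c5=6.
Step 5. [r7c3∈{7}] r7c3 has the single candidate 7, so r7c3=7.
Step 6. [r7c7∈{5}] only 5 remains possible at r7c7. So r7c7=5.
Step 7. [r1c7∈{6}] r1c7 has the single candidate 6, so r1c7=6.
Step 8. [r4c4∈{3,8}] r4c4 is the only open cell in row 4 admitting 8 ⇒ r4c4=8.
Step 9. [r7c8∈{2}] r7c8 is down to just 2, so r7c8=2.
Step 10. [r6c5∈{1}] r6c5 is down to just 1, so r6c5=1.
Step 11. [r5c1∈{7}] r5c1 is down to just 7, so r5c1=7.
Step 12. [r1c6∈{1}] r1c6 is down to just 1. So r1c6=1.
Step 13. [r9c8∈{7}] r9c8's peers cover all but 7 ⇒ r9c8=7.
Step 14. [r8c8∈{9}] r8c8 is down to just 9 ⇒ r8c8=9.
Step 15. [r1c4∈{9}] nothing but 9 survives at r1c4, so r1c4=9.
Step 16. [r5c4∈{4}] nothing but 4 survives at r5c4. So r5c4=4.
Step 17. [r1c8∈{4}] only 4 remains possible at r1c8, so r1c8=4.
Step 18. [r2c2∈{6}] r2c2 has the single candidate 6. So r2c2=6.
Step 19. [r9c7∈{1}] only 1 remains possible at r9c7. So r9c7=1.
Step 20. [r5c9∈{1}] nothing but 1 survives at r5c9, so r5c9=1.
Step 21. [r4c8∈{3}] r4c8's peers cover all but 3. So r4c8=3.
Step 22. [r6c4∈{3}] only 3 remains possible at r6c4 ⇒ r6c4=3.
Step 23. [r1c9∈{5}] r1c9's peers cover all but 5 ⇒ r1c9=5.
Step 24. [r5c3∈{9}] r5c3 has the single candidate 9 ⇒ r5c3=9.
Step 25. [r8c2∈{2}] only 2 remains possible at r8c2. So r8c2=2.
Step 26. [r2c1∈{4}] r2c1 is down to just 4. So r2c1=4.
Step 27. [r2c7∈{3}] nothing but 3 survives at r2c7 ⇒ r2c7=3.
Step 28. [r6c9∈{2}] r6c9 has the single candidate 2, so r6c9=2.
Step 29. [r9c5∈{4}] only 4 remains possible at r9c5, so r9c5=4.
Step 30. [r8c6∈{3}] r8c6 has the single candidate 3. So r8c6=3.
Step 31. [r1c2∈{7}] only 7 remains possible at r1c2, so r1c2=7.
Step 32. [r2c3∈{5}] r2c3 has the single candidate 5, so r2c3=5.
Step 33. [r6c2∈{8}] r6c2 has the single candidate 8 ⇒ r6c2=8.
Step 34. [r3c4∈{6}] r3c4 is down to just 6, so r3c4=6.

Answer: 2 7 8 9 3 1 6 4 5 / 4 6 5 7 2 8 3 1 9 / 1 9 3 6 5 4 2 8 7 / 6 1 2 8 9 5 7 3 4 / 7 3 9 4 6 2 8 5 1 / 5 8 4 3 1 7 9 6 2 / 9 4 7 1 8 6 5 2 3 / 8 2 1 5 7 3 4 9 6 / 3 5 6 2 4 9 1 7 8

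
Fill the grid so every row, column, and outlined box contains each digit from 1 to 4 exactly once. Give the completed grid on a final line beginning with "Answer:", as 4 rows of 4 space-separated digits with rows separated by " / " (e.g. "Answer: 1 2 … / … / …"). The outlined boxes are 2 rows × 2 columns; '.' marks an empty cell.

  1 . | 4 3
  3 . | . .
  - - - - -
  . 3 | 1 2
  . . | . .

Step 1. [r4c1∈{2,4}] in col 1, 2 fits only at r4c1, so r4c1=2.
Step 2. [r2c2∈{2,4}] r2c2 is the only open cell in row 2 admitting 4. So r2c2=4.
Step 3. [r2c4∈{1}] r2c4's peers cover all but 1 ⇒ r2c4=1.
Step 4. [r2c3∈{2}] r2c3 is down to just 2. So r2c3=2.
Step 5. [r3c1∈{4}] r3c1 is down to just 4. So r3c1=4.
Step 6. [r4c4∈{4}] nothing but 4 survives at r4c4. So r4c4=4.
Step 7. [r4c2∈{1}] r4c2's peers cover all but 1, so r4c2=1.
Step 8. [r4c3∈{3}] r4c3's peers cover all but 3, so r4c3=3.
Step 9. [r1c2∈{2}] only 2 remains possible at r1c2, so r1c2=2.

Answer: 1 2 4 3 / 3 4 2 1 / 4 3 1 2 / 2 1 3 4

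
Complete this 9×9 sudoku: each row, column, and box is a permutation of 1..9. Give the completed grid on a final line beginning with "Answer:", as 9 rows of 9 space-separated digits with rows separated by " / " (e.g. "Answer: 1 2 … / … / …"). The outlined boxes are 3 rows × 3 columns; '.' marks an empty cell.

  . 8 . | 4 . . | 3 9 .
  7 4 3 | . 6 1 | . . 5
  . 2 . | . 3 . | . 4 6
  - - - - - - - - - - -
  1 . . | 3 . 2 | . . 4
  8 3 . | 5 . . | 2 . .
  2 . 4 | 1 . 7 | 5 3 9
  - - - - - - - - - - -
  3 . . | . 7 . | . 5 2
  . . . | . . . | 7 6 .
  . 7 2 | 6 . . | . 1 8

Step 1. [r8c5∈{1,2,4,5,8,9}] in col 5, 1 fits only at r8c5. So r8c5=1.
Step 2. [r1c6∈{5}] nothing but 5 survives at r1c6. So r1c6=5.
Step 3. [r2c4∈{2,8,9}] 9 has one home in row 2: r2c4 ⇒ r2c4=9.
Step 4. [r7c4∈{8}] only 8 remains possible at r7c4, so r7c4=8.
Step 5. [r6c2∈{6}] only 6 remains possible at r6c2. So r6c2=6.
Step 6. [r5c8∈{7}] r5c8's peers cover all but 7 ⇒ r5c8=7.
Step 7. [r5c3∈{9}] r5c3's peers cover all but 9. So r5c3=9.
Step 8. [r2c7∈{8}] r2c7 has the single candidate 8 ⇒ r2c7=8.
Step 9. [r9c5∈{4,5,9}] across col 5, 5 lands solely at r9c5, so r9c5=5.
Step 10. [r9c6∈{3,4,9}] 3 has one home in row 9: r9c6, so r9c6=3.
Step 11. [r3c1∈{5,9}] r3c1 is the only open cell in row 3 admitting 9, so r3c1=9.
Step 12. [r8c1∈{4,5}] in col 1, 5 fits only at r8c1, so r8c1=5.
Step 13. [r8c6∈{4,9}] r8c6 is the only open cell in row 8 admitting 4. So r8c6=4.
Step 14. [r3c7∈{1}] r3c7 has the single candidate 1. So r3c7=1.
Step 15. [r7c2∈{1,9}] col 2 places 1 nowhere but r7c2. So r7c2=1.
Step 16. [r9c7∈{4,9}] row 9 places 9 nowhere but r9c7. So r9c7=9.
Step 17. [r3c3∈{5}] r3c3 is down to just 5. So r3c3=5.
Step 18. [r7c3∈{6}] nothing but 6 survives at r7c3. So r7c3=6.
Step 19. [r6c5∈{8}] nothing but 8 survives at r6c5, so r6c5=8.
Step 20. [r5c6∈{6}] nothing but 6 survives at r5c6, so r5c6=6.
Step 21. [r7c6∈{9}] r7c6 is down to just 9 ⇒ r7c6=9.
Step 22. [r3c4∈{7}] r3c4 is down to just 7, so r3c4=7.
Step 23. [r4c8∈{8}] r4c8 is down to just 8. So r4c8=8.
Step 24. [r5c5∈{4}] only 4 remains possible at r5c5. So r5c5=4.
Step 25. [r8c4∈{2}] nothing but 2 survives at r8c4, so r8c4=2.
Step 26. [r4c3∈{7}] nothing but 7 survives at r4c3, so r4c3=7.
Step 27. [r5c9∈{1}] nothing but 1 survives at r5c9, so r5c9=1.
Step 28. [r8c9∈{3}] only 3 remains possible at r8c9. So r8c9=3.
Step 29. [r1c3∈{1}] nothing but 1 survives at r1c3, so r1c3=1.
Step 30. [r8c2∈{9}] only 9 remains possible at r8c2. So r8c2=9.
Step 31. [r4c2∈{5}] only 5 remains possible at r4c2. So r4c2=5.
Step 32. [r1c5∈{2}] r1c5's peers cover all but 2. So r1c5=2.
Step 33. [r2c8∈{2}] r2c8 is down to just 2, so r2c8=2.
Step 34. [r9c1∈{4}] only 4 remains possible at r9c1. So r9c1=4.
Step 35. [r7c7∈{4}] r7c7's peers cover all but 4. So r7c7=4.
Step 36. [r1c9∈{7}] r1c9 has the single candidate 7. So r1c9=7.
Step 37. [r3c6∈{8}] r3c6's peers cover all but 8. So r3c6=8.
Step 38. [r4c7∈{6}] nothing but 6 survives at r4c7 ⇒ r4c7=6.
Step 39. [r4c5∈{9}] only 9 remains possible at r4c5 ⇒ r4c5=9.
Step 40. [r8c3∈{8}] r8c3 is down to just 8 ⇒ r8c3=8.
Step 41. [r1c1∈{6}] nothing but 6 survives at r1c1, so r1c1=6.

Answer: 6 8 1 4 2 5 3 9 7 / 7 4 3 9 6 1 8 2 5 / 9 2 5 7 3 8 1 4 6 / 1 5 7 3 9 2 6 8 4 / 8 3 9 5 4 6 2 7 1 / 2 6 4 1 8 7 5 3 9 / 3 1 6 8 7 9 4 5 2 / 5 9 8 2 1 4 7 6 3 / 4 7 2 6 5 3 9 1 8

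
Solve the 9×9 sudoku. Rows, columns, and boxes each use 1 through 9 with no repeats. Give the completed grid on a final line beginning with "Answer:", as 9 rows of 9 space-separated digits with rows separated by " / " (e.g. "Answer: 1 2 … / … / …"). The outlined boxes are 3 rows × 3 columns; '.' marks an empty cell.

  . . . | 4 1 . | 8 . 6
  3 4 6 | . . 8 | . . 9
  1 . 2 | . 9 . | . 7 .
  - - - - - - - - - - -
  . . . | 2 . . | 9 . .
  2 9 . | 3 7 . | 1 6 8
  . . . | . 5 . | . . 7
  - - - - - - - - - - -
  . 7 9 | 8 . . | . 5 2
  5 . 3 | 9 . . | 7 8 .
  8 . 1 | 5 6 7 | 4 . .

Step 1. [r5c6∈{4}] r5c6 is down to just 4, so r5c6=4.
Step 2. [r4c9∈{3,4,5}] in box 6, 5 fits only at r4c9 ⇒ r4c9=5.
Step 3. [r6c4∈{1,6}] r6c4 is the only open cell in col 4 admitting 1 ⇒ r6c4=1.
Step 4. [r7c1∈{4,6}] box 7 places 4 nowhere but r7c1, so r7c1=4.
Step 5. [r4c6∈{6}] r4c6 is down to just 6 ⇒ r4c6=6.
Step 6. [r2c5∈{2}] only 2 remains possible at r2c5 ⇒ r2c5=2.
Step 7. [r9c9∈{3}] r9c9 has the single candidate 3. So r9c9=3.
Step 8. [r1c2∈{5}] r1c2 has the single candidate 5. So r1c2=5.
Step 9. [r1c6∈{3}] r1c6's peers cover all but 3 ⇒ r1c6=3.
Step 10. [r8c6∈{1,2}] in col 6, 2 fits only at r8c6, so r8c6=2.
Step 11. [r4c2∈{1,3,8}] r4c2 is the only open cell in row 4 admitting 1, so r4c2=1.
Step 12. [r6c2∈{3,6,8}] col 2 places 3 nowhere but r6c2 ⇒ r6c2=3.
Step 13. [r4c1∈{7}] r4c1's peers cover all but 7. So r4c1=7.
Step 14. [r6c3∈{4,8}] row 6 places 8 nowhere but r6c3, so r6c3=8.
Step 15. [r6c8∈{2,4}] in row 6, 4 fits only at r6c8, so r6c8=4.
Step 16. [r2c7∈{5}] only 5 remains possible at r2c7 ⇒ r2c7=5.
Step 17. [r4c8∈{3}] r4c8 has the single candidate 3 ⇒ r4c8=3.
Step 18. [r8c2∈{6}] only 6 remains possible at r8c2, so r8c2=6.
Step 19. [r8c5∈{4}] r8c5 has the single candidate 4. So r8c5=4.
Step 20. [r3c2∈{8}] r3c2 is down to just 8, so r3c2=8.
Step 21. [r3c4∈{6}] r3c4 has the single candidate 6, so r3c4=6.
Step 22. [r7c6∈{1}] r7c6 has the single candidate 1. So r7c6=1.
Step 23. [r3c6∈{5}] r3c6 is down to just 5. So r3c6=5.
Step 24. [r7c7∈{6}] only 6 remains possible at r7c7. So r7c7=6.
Step 25. [r9c2∈{2}] only 2 remains possible at r9c2, so r9c2=2.
Step 26. [r2c8∈{1}] r2c8 has the single candidate 1, so r2c8=1.
Step 27. [r1c3∈{7}] r1c3's peers cover all but 7. So r1c3=7.
Step 28. [r9c8∈{9}] only 9 remains possible at r9c8. So r9c8=9.
Step 29. [r6c6∈{9}] only 9 remains possible at r6c6. So r6c6=9.
Step 30. [r8c9∈{1}] r8c9 has the single candidate 1, so r8c9=1.
Step 31. [r1c1∈{9}] r1c1's peers cover all but 9, so r1c1=9.
Step 32. [r5c3∈{5}] nothing but 5 survives at r5c3, so r5c3=5.
Step 33. [r4c5∈{8}] r4c5's peers cover all but 8. So r4c5=8.
Step 34. [r3c7∈{3}] r3c7 is down to just 3 ⇒ r3c7=3.
Step 35. [r6c7∈{2}] only 2 remains possible at r6c7, so r6c7=2.
Step 36. [r2c4∈{7}] r2c4 has the single candidate 7 ⇒ r2c4=7.
Step 37. [r3c9∈{4}] nothing but 4 survives at r3c9. So r3c9=4.
Step 38. [r7c5∈{3}] r7c5 is down to just 3 ⇒ r7c5=3.
Step 39. [r4c3∈{4}] r4c3 is down to just 4. So r4c3=4.
Step 40. [r6c1∈{6}] r6c1 is down to just 6. So r6c1=6.
Step 41. [r1c8∈{2}] only 2 remains possible at r1c8. So r1c8=2.

Answer: 9 5 7 4 1 3 8 2 6 / 3 4 6 7 2 8 5 1 9 / 1 8 2 6 9 5 3 7 4 / 7 1 4 2 8 6 9 3 5 / 2 9 5 3 7 4 1 6 8 / 6 3 8 1 5 9 2 4 7 / 4 7 9 8 3 1 6 5 2 / 5 6 3 9 4 2 7 8 1 / 8 2 1 5 6 7 4 9 3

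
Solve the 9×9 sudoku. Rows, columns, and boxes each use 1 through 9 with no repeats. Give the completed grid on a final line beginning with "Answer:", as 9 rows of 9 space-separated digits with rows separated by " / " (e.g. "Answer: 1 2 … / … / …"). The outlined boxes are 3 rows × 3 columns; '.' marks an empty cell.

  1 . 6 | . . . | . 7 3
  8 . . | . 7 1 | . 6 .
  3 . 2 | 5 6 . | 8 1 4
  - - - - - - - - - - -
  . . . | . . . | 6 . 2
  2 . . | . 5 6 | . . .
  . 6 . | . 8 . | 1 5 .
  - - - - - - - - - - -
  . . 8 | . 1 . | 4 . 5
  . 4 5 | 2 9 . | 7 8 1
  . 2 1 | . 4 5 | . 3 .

Step 1. [r2c9∈{9}] only 9 remains possible at r2c9, so r2c9=9.
Step 2. [r4c5∈{3}] r4c5's peers cover all but 3 ⇒ r4c5=3.
Step 3. [r7c2∈{3,7,9}] r7c2 is the only open cell in box 7 admitting 3, so r7c2=3.
Step 4. [r4c2∈{1,5,7,8,9}] across row 4, 8 lands solely at r4c2. So r4c2=8.
Step 5. [r6c9∈{7}] nothing but 7 survives at r6c9. So r6c9=7.
Step 6. [r3c6∈{9}] r3c6 has the single candidate 9. So r3c6=9.
Step 7. [r2c3∈{4}] nothing but 4 survives at r2c3, so r2c3=4.
Step 8. [r7c6∈{7}] nothing but 7 survives at r7c6, so r7c6=7.
Step 9. [r4c6∈{4}] r4c6 has the single candidate 4. So r4c6=4.
Step 10. [r4c8∈{9}] nothing but 9 survives at r4c8. So r4c8=9.
Step 11. [r4c3∈{7}] nothing but 7 survives at r4c3, so r4c3=7.
Step 12. [r7c1∈{6,9}] in row 7, 9 fits only at r7c1. So r7c1=9.
Step 13. [r2c7∈{2,5}] in row 2, 2 fits only at r2c7 ⇒ r2c7=2.
Step 14. [r1c6∈{2,8}] 8 has one home in col 6: r1c6, so r1c6=8.
Step 15. [r6c4∈{9}] nothing but 9 survives at r6c4 ⇒ r6c4=9.
Step 16. [r5c3∈{3,9}] across col 3, 9 lands solely at r5c3, so r5c3=9.
Step 17. [r9c9∈{6}] nothing but 6 survives at r9c9. So r9c9=6.
Step 18. [r1c7∈{5}] r1c7's peers cover all but 5, so r1c7=5.
Step 19. [r4c4∈{1}] r4c4 is down to just 1. So r4c4=1.
Step 20. [r3c2∈{7}] nothing but 7 survives at r3c2. So r3c2=7.
Step 21. [r6c6∈{2}] r6c6's peers cover all but 2, so r6c6=2.
Step 22. [r2c4∈{3}] only 3 remains possible at r2c4. So r2c4=3.
Step 23. [r5c2∈{1}] r5c2 is down to just 1 ⇒ r5c2=1.
Step 24. [r5c8∈{4}] r5c8 is down to just 4, so r5c8=4.
Step 25. [r9c4∈{8}] r9c4 is down to just 8. So r9c4=8.
Step 26. [r4c1∈{5}] r4c1's peers cover all but 5 ⇒ r4c1=5.
Step 27. [r7c4∈{6}] only 6 remains possible at r7c4, so r7c4=6.
Step 28. [r1c4∈{4}] r1c4's peers cover all but 4, so r1c4=4.
Step 29. [r7c8∈{2}] r7c8 has the single candidate 2 ⇒ r7c8=2.
Step 30. [r2c2∈{5}] r2c2 has the single candidate 5, so r2c2=5.
Step 31. [r1c5∈{2}] r1c5 is down to just 2 ⇒ r1c5=2.
Step 32. [r6c1∈{4}] only 4 remains possible at r6c1, so r6c1=4.
Step 33. [r5c7∈{3}] nothing but 3 survives at r5c7, so r5c7=3.
Step 34. [r8c6∈{3}] nothing but 3 survives at r8c6. So r8c6=3.
Step 35. [r1c2∈{9}] nothing but 9 survives at r1c2, so r1c2=9.
Step 36. [r5c4∈{7}] r5c4's peers cover all but 7, so r5c4=7.
Step 37. [r5c9∈{8}] r5c9 has the single candidate 8. So r5c9=8.
Step 38. [r9c1∈{7}] r9c1 has the single candidate 7. So r9c1=7.
Step 39. [r9c7∈{9}] r9c7's peers cover all but 9 ⇒ r9c7=9.
Step 40. [r8c1∈{6}] r8c1 has the single candidate 6, so r8c1=6.
Step 41. [r6c3∈{3}] r6c3 has the single candidate 3, so r6c3=3.

Answer: 1 9 6 4 2 8 5 7 3 / 8 5 4 3 7 1 2 6 9 / 3 7 2 5 6 9 8 1 4 / 5 8 7 1 3 4 6 9 2 / 2 1 9 7 5 6 3 4 8 / 4 6 3 9 8 2 1 5 7 / 9 3 8 6 1 7 4 2 5 / 6 4 5 2 9 3 7 8 1 / 7 2 1 8 4 5 9 3 6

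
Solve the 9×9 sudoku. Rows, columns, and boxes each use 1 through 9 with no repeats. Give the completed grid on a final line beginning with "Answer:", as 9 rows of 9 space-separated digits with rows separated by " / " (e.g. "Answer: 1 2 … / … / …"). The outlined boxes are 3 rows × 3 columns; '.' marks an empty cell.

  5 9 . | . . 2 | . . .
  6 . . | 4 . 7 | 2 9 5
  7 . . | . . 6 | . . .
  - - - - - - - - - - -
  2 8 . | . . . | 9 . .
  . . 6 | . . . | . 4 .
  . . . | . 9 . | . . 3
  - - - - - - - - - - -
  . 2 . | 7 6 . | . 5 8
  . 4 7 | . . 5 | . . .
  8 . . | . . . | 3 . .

Step 1. [r3c4∈{1,3,5,8,9}] in row 3, 9 fits only at r3c4 ⇒ r3c4=9.
Step 2. [r3c5∈{1,3,5,8}] across row 3, 5 lands solely at r3c5. So r3c5=5.
Step 3. [r9c2∈{1,5,6}] 6 has one home in col 2: r9c2, so r9c2=6.
Step 4. [r3c3∈{1,2,3,4,8}] 2 has one home in row 3: r3c3, so r3c3=2.
Step 5. [r1c3∈{1,3,4,8}] box 1 places 4 nowhere but r1c3, so r1c3=4.
Step 6. [r5c1∈{1,3,9}] in row 5, 9 fits only at r5c1, so r5c1=9.
Step 7. [r9c3∈{1,5,9}] row 9 places 5 nowhere but r9c3, so r9c3=5.
Step 8. [r6c3∈{1}] r6c3's peers cover all but 1, so r6c3=1.
Step 9. [r4c3∈{3}] only 3 remains possible at r4c3. So r4c3=3.
Step 10. [r8c9∈{1,2,6,9}] row 8 places 9 nowhere but r8c9, so r8c9=9.
Step 11. [r4c4∈{1,5,6}] r4c4 is the only open cell in row 4 admitting 5, so r4c4=5.
Step 12. [r6c4∈{2,6,8}] in col 4, 6 fits only at r6c4. So r6c4=6.
Step 13. [r6c8∈{2,7,8}] row 6 places 2 nowhere but r6c8, so r6c8=2.
Step 14. [r9c9∈{1,2,4,7}] in col 9, 2 fits only at r9c9. So r9c9=2.
Step 15. [r9c4∈{1}] r9c4 has the single candidate 1. So r9c4=1.
Step 16. [r7c7∈{1,4}] box 9 places 4 nowhere but r7c7 ⇒ r7c7=4.
Step 17. [r9c5∈{4}] r9c5's peers cover all but 4. So r9c5=4.
Step 18. [r7c1∈{1,3}] row 7 places 1 nowhere but r7c1 ⇒ r7c1=1.
Step 19. [r7c6∈{3,9}] r7c6 is the only open cell in row 7 admitting 3. So r7c6=3.
Step 20. [r9c8∈{7}] r9c8 has the single candidate 7 ⇒ r9c8=7.
Step 21. [r4c6∈{1,4}] 4 has one home in row 4: r4c6 ⇒ r4c6=4.
Step 22. [r5c6∈{1,8}] col 6 places 1 nowhere but r5c6 ⇒ r5c6=1.
Step 23. [r5c9∈{7}] only 7 remains possible at r5c9, so r5c9=7.
Step 24. [r1c7∈{1,6,7,8}] row 1 places 7 nowhere but r1c7, so r1c7=7.
Step 25. [r6c6∈{8}] only 8 remains possible at r6c6. So r6c6=8.
Step 26. [r5c2∈{5}] only 5 remains possible at r5c2. So r5c2=5.
Step 27. [r8c7∈{1,6}] across col 7, 6 lands solely at r8c7, so r8c7=6.
Step 28. [r3c7∈{1,8}] 1 has one home in col 7: r3c7 ⇒ r3c7=1.
Step 29. [r1c5∈{1,3,8}] 1 has one home in row 1: r1c5 ⇒ r1c5=1.
Step 30. [r1c9∈{6}] r1c9's peers cover all but 6 ⇒ r1c9=6.
Step 31. [r3c8∈{3,8}] r3c8 is the only open cell in row 3 admitting 8. So r3c8=8.
Step 32. [r1c4∈{3,8}] in row 1, 8 fits only at r1c4, so r1c4=8.
Step 33. [r2c5∈{3}] nothing but 3 survives at r2c5, so r2c5=3.
Step 34. [r8c4∈{2}] r8c4's peers cover all but 2. So r8c4=2.
Step 35. [r4c9∈{1}] only 1 remains possible at r4c9, so r4c9=1.
Step 36. [r6c1∈{4}] only 4 remains possible at r6c1 ⇒ r6c1=4.
Step 37. [r1c8∈{3}] nothing but 3 survives at r1c8 ⇒ r1c8=3.
Step 38. [r3c2∈{3}] nothing but 3 survives at r3c2 ⇒ r3c2=3.
Step 39. [r2c3∈{8}] only 8 remains possible at r2c3, so r2c3=8.
Step 40. [r8c5∈{8}] r8c5 has the single candidate 8, so r8c5=8.
Step 41. [r5c7∈{8}] r5c7 is down to just 8, so r5c7=8.
Step 42. [r5c5∈{2}] nothing but 2 survives at r5c5, so r5c5=2.
Step 43. [r6c7∈{5}] only 5 remains possible at r6c7 ⇒ r6c7=5.
Step 44. [r4c8∈{6}] r4c8's peers cover all but 6. So r4c8=6.
Step 45. [r2c2∈{1}] nothing but 1 survives at r2c2. So r2c2=1.
Step 46. [r3c9∈{4}] only 4 remains possible at r3c9. So r3c9=4.
Step 47. [r7c3∈{9}] r7c3 has the single candidate 9 ⇒ r7c3=9.
Step 48. [r8c8∈{1}] r8c8's peers cover all but 1, so r8c8=1.
Step 49. [r4c5∈{7}] nothing but 7 survives at r4c5 ⇒ r4c5=7.
Step 50. [r5c4∈{3}] r5c4 has the single candidate 3. So r5c4=3.
Step 51. [r6c2∈{7}] r6c2 is down to just 7, so r6c2=7.
Step 52. [r8c1∈{3}] r8c1's peers cover all but 3, so r8c1=3.
Step 53. [r9c6∈{9}] only 9 remains possible at r9c6. So r9c6=9.

Answer: 5 9 4 8 1 2 7 3 6 / 6 1 8 4 3 7 2 9 5 / 7 3 2 9 5 6 1 8 4 / 2 8 3 5 7 4 9 6 1 / 9 5 6 3 2 1 8 4 7 / 4 7 1 6 9 8 5 2 3 / 1 2 9 7 6 3 4 5 8 / 3 4 7 2 8 5 6 1 9 / 8 6 5 1 4 9 3 7 2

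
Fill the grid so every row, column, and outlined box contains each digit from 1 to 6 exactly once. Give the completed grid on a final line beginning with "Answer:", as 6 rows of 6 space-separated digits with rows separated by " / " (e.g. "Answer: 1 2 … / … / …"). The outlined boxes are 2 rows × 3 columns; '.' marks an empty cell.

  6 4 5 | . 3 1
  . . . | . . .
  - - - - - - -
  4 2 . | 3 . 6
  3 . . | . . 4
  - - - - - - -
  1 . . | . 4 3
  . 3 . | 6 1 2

Step 1. [r4c2∈{1,5,6}] box 3 places 5 nowhere but r4c2 ⇒ r4c2=5.
Step 2. [r2c1∈{2}] nothing but 2 survives at r2c1 ⇒ r2c1=2.
Step 3. [r2c6∈{5}] r2c6 has the single candidate 5. So r2c6=5.
Step 4. [r3c3∈{1}] nothing but 1 survives at r3c3, so r3c3=1.
Step 5. [r4c5∈{2}] r4c5 is down to just 2, so r4c5=2.
Step 6. [r4c3∈{6}] r4c3 has the single candidate 6. So r4c3=6.
Step 7. [r1c4∈{2}] only 2 remains possible at r1c4. So r1c4=2.
Step 8. [r2c2∈{1}] only 1 remains possible at r2c2. So r2c2=1.
Step 9. [r2c4∈{4}] r2c4 has the single candidate 4 ⇒ r2c4=4.
Step 10. [r2c5∈{6}] r2c5 has the single candidate 6, so r2c5=6.
Step 11. [r2c3∈{3}] r2c3 is down to just 3, so r2c3=3.
Step 12. [r6c1∈{5}] r6c1's peers cover all but 5, so r6c1=5.
Step 13. [r5c2∈{6}] r5c2 has the single candidate 6. So r5c2=6.
Step 14. [r3c5∈{5}] only 5 remains possible at r3c5. So r3c5=5.
Step 15. [r5c4∈{5}] r5c4 is down to just 5 ⇒ r5c4=5.
Step 16. [r4c4∈{1}] r4c4's peers cover all but 1 ⇒ r4c4=1.
Step 17. [r6c3∈{4}] r6c3 is down to just 4, so r6c3=4.
Step 18. [r5c3∈{2}] r5c3's peers cover all but 2 ⇒ r5c3=2.

Answer: 6 4 5 2 3 1 / 2 1 3 4 6 5 / 4 2 1 3 5 6 / 3 5 6 1 2 4 / 1 6 2 5 4 3 / 5 3 4 6 1 2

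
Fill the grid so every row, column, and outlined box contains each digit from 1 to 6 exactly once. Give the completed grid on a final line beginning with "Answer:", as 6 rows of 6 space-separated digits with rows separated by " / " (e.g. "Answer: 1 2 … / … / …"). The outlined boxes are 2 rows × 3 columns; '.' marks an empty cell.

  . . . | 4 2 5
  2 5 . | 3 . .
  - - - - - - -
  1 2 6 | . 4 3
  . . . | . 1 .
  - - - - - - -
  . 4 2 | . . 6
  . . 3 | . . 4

Step 1. [r6c5∈{5}] r6c5 has the single candidate 5. So r6c5=5.
Step 2. [r4c3∈{4,5}] 5 has one home in col 3: r4c3. So r4c3=5.
Step 3. [r6c2∈{1,6}] box 5 places 1 nowhere but r6c2 ⇒ r6c2=1.
Step 4. [r4c2∈{3}] r4c2 has the single candidate 3, so r4c2=3.
Step 5. [r4c6∈{2}] r4c6's peers cover all but 2 ⇒ r4c6=2.
Step 6. [r1c2∈{6}] r1c2's peers cover all but 6. So r1c2=6.
Step 7. [r1c3∈{1}] r1c3's peers cover all but 1 ⇒ r1c3=1.
Step 8. [r2c5∈{6}] nothing but 6 survives at r2c5, so r2c5=6.
Step 9. [r2c6∈{1}] r2c6's peers cover all but 1, so r2c6=1.
Step 10. [r6c1∈{6}] r6c1 is down to just 6. So r6c1=6.
Step 11. [r4c1∈{4}] r4c1's peers cover all but 4. So r4c1=4.
Step 12. [r5c5∈{3}] nothing but 3 survives at r5c5. So r5c5=3.
Step 13. [r1c1∈{3}] r1c1 has the single candidate 3, so r1c1=3.
Step 14. [r3c4∈{5}] r3c4's peers cover all but 5, so r3c4=5.
Step 15. [r5c4∈{1}] r5c4 is down to just 1. So r5c4=1.
Step 16. [r4c4∈{6}] r4c4 has the single candidate 6, so r4c4=6.
Step 17. [r2c3∈{4}] r2c3's peers cover all but 4 ⇒ r2c3=4.
Step 18. [r6c4∈{2}] r6c4's peers cover all but 2, so r6c4=2.
Step 19. [r5c1∈{5}] only 5 remains possible at r5c1 ⇒ r5c1=5.

Answer: 3 6 1 4 2 5 / 2 5 4 3 6 1 / 1 2 6 5 4 3 / 4 3 5 6 1 2 / 5 4 2 1 3 6 / 6 1 3 2 5 4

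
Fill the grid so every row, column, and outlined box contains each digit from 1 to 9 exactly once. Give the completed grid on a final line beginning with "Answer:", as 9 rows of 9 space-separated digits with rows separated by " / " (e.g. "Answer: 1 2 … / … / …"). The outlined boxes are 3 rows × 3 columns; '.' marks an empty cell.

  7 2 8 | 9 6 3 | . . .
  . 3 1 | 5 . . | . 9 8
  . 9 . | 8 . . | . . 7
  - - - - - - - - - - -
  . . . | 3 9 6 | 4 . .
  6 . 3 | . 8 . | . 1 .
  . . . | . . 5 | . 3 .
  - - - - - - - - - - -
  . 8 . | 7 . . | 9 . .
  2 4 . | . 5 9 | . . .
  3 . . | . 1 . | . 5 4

Step 1. [r3c3∈{4,5,6}] in box 1, 6 fits only at r3c3 ⇒ r3c3=6.
Step 2. [r6c3∈{2,4,7,9}] col 3 places 4 nowhere but r6c3 ⇒ r6c3=4.
Step 3. [r8c3∈{7}] nothing but 7 survives at r8c3, so r8c3=7.
Step 4. [r9c7∈{2,6,7,8}] 7 has one home in row 9: r9c7. So r9c7=7.
Step 5. [r3c7∈{1,2,3,5}] row 3 places 3 nowhere but r3c7, so r3c7=3.
Step 6. [r7c1∈{1,5}] 1 has one home in box 7: r7c1. So r7c1=1.
Step 7. [r8c4∈{6}] r8c4 is down to just 6 ⇒ r8c4=6.
Step 8. [r9c4∈{2}] r9c4 has the single candidate 2. So r9c4=2.
Step 9. [r7c6∈{4}] only 4 remains possible at r7c6 ⇒ r7c6=4.
Step 10. [r4c3∈{2,5}] col 3 places 2 nowhere but r4c3 ⇒ r4c3=2.
Step 11. [r4c9∈{5}] only 5 remains possible at r4c9 ⇒ r4c9=5.
Step 12. [r5c7∈{2}] r5c7 is down to just 2 ⇒ r5c7=2.
Step 13. [r3c8∈{2,4}] r3c8 is the only open cell in box 3 admitting 2, so r3c8=2.
Step 14. [r5c6∈{7}] r5c6's peers cover all but 7. So r5c6=7.
Step 15. [r8c8∈{8}] nothing but 8 survives at r8c8. So r8c8=8.
Step 16. [r7c9∈{2,3,6}] r7c9 is the only open cell in row 7 admitting 2, so r7c9=2.
Step 17. [r6c2∈{1,7}] r6c2 is the only open cell in row 6 admitting 7 ⇒ r6c2=7.
Step 18. [r6c1∈{8,9}] in col 1, 9 fits only at r6c1, so r6c1=9.
Step 19. [r2c1∈{4}] r2c1's peers cover all but 4, so r2c1=4.
Step 20. [r1c9∈{1}] only 1 remains possible at r1c9. So r1c9=1.
Step 21. [r6c5∈{2}] nothing but 2 survives at r6c5, so r6c5=2.
Step 22. [r2c7∈{6}] nothing but 6 survives at r2c7 ⇒ r2c7=6.
Step 23. [r3c1∈{5}] nothing but 5 survives at r3c1. So r3c1=5.
Step 24. [r1c8∈{4}] r1c8's peers cover all but 4 ⇒ r1c8=4.
Step 25. [r7c5∈{3}] r7c5 is down to just 3, so r7c5=3.
Step 26. [r9c6∈{8}] only 8 remains possible at r9c6, so r9c6=8.
Step 27. [r5c9∈{9}] nothing but 9 survives at r5c9. So r5c9=9.
Step 28. [r3c5∈{4}] r3c5 is down to just 4 ⇒ r3c5=4.
Step 29. [r4c1∈{8}] only 8 remains possible at r4c1, so r4c1=8.
Step 30. [r8c9∈{3}] nothing but 3 survives at r8c9, so r8c9=3.
Step 31. [r1c7∈{5}] r1c7 is down to just 5 ⇒ r1c7=5.
Step 32. [r9c2∈{6}] nothing but 6 survives at r9c2. So r9c2=6.
Step 33. [r2c6∈{2}] r2c6 is down to just 2 ⇒ r2c6=2.
Step 34. [r9c3∈{9}] r9c3 is down to just 9, so r9c3=9.
Step 35. [r6c4∈{1}] r6c4 is down to just 1, so r6c4=1.
Step 36. [r6c7∈{8}] only 8 remains possible at r6c7. So r6c7=8.
Step 37. [r5c2∈{5}] r5c2's peers cover all but 5, so r5c2=5.
Step 38. [r6c9∈{6}] nothing but 6 survives at r6c9. So r6c9=6.
Step 39. [r8c7∈{1}] r8c7's peers cover all but 1. So r8c7=1.
Step 40. [r2c5∈{7}] r2c5 is down to just 7, so r2c5=7.
Step 41. [r4c8∈{7}] r4c8 has the single candidate 7. So r4c8=7.
Step 42. [r3c6∈{1}] r3c6 has the single candidate 1, so r3c6=1.
Step 43. [r7c3∈{5}] only 5 remains possible at r7c3. So r7c3=5.
Step 44. [r4c2∈{1}] nothing but 1 survives at r4c2, so r4c2=1.
Step 45. [r7c8∈{6}] only 6 remains possible at r7c8. So r7c8=6.
Step 46. [r5c4∈{4}] only 4 remains possible at r5c4 ⇒ r5c4=4.

Answer: 7 2 8 9 6 3 5 4 1 / 4 3 1 5 7 2 6 9 8 / 5 9 6 8 4 1 3 2 7 / 8 1 2 3 9 6 4 7 5 / 6 5 3 4 8 7 2 1 9 / 9 7 4 1 2 5 8 3 6 / 1 8 5 7 3 4 9 6 2 / 2 4 7 6 5 9 1 8 3 / 3 6 9 2 1 8 7 5 4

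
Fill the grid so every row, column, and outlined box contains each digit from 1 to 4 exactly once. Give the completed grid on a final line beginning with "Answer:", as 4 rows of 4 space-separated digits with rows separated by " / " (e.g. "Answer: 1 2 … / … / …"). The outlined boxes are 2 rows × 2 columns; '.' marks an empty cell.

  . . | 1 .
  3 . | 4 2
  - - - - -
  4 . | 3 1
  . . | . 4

Step 1. [r3c2∈{2}] nothing but 2 survives at r3c2. So r3c2=2.
Step 2. [r4c1∈{1}] r4c1 is down to just 1 ⇒ r4c1=1.
Step 3. [r1c4∈{3}] only 3 remains possible at r1c4 ⇒ r1c4=3.
Step 4. [r1c1∈{2}] only 2 remains possible at r1c1 ⇒ r1c1=2.
Step 5. [r4c3∈{2}] r4c3 is down to just 2, so r4c3=2.
Step 6. [r2c2∈{1}] r2c2 has the single candidate 1, so r2c2=1.
Step 7. [r1c2∈{4}] r1c2 is down to just 4, so r1c2=4.
Step 8. [r4c2∈{3}] only 3 remains possible at r4c2, so r4c2=3.

Answer: 2 4 1 3 / 3 1 4 2 / 4 2 3 1 / 1 3 2 4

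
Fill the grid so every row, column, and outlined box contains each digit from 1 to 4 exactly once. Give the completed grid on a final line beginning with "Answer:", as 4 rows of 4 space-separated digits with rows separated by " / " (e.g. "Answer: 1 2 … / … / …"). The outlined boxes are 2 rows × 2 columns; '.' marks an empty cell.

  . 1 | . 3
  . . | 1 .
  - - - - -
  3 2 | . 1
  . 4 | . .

Step 1. [r2c4∈{2,4}] col 4 places 4 nowhere but r2c4. So r2c4=4.
Step 2. [r1c3∈{2}] r1c3 has the single candidate 2, so r1c3=2.
Step 3. [r2c1∈{2}] r2c1 has the single candidate 2, so r2c1=2.
Step 4. [r4c1∈{1}] r4c1's peers cover all but 1 ⇒ r4c1=1.
Step 5. [r2c2∈{3}] r2c2's peers cover all but 3 ⇒ r2c2=3.
Step 6. [r1c1∈{4}] only 4 remains possible at r1c1 ⇒ r1c1=4.
Step 7. [r4c4∈{2}] r4c4 is down to just 2 ⇒ r4c4=2.
Step 8. [r3c3∈{4}] r3c3 is down to just 4. So r3c3=4.
Step 9. [r4c3∈{3}] only 3 remains possible at r4c3 ⇒ r4c3=3.

Answer: 4 1 2 3 / 2 3 1 4 / 3 2 4 1 / 1 4 3 2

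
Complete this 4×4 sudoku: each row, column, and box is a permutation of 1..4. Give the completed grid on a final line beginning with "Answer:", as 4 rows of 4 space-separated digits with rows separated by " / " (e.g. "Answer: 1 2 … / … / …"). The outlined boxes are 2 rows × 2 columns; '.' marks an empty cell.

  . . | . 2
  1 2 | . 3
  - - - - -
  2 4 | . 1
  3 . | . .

Step 1. [r2c3∈{4}] only 4 remains possible at r2c3 ⇒ r2c3=4.
Step 2. [r4c2∈{1}] r4c2 has the single candidate 1, so r4c2=1.
Step 3. [r1c3∈{1}] only 1 remains possible at r1c3. So r1c3=1.
Step 4. [r4c3∈{2}] r4c3's peers cover all but 2, so r4c3=2.
Step 5. [r3c3∈{3}] r3c3 has the single candidate 3 ⇒ r3c3=3.
Step 6. [r1c1∈{4}] r1c1 has the single candidate 4. So r1c1=4.
Step 7. [r1c2∈{3}] r1c2 is down to just 3. So r1c2=3.
Step 8. [r4c4∈{4}] r4c4 is down to just 4 ⇒ r4c4=4.

Answer: 4 3 1 2 / 1 2 4 3 / 2 4 3 1 / 3 1 2 4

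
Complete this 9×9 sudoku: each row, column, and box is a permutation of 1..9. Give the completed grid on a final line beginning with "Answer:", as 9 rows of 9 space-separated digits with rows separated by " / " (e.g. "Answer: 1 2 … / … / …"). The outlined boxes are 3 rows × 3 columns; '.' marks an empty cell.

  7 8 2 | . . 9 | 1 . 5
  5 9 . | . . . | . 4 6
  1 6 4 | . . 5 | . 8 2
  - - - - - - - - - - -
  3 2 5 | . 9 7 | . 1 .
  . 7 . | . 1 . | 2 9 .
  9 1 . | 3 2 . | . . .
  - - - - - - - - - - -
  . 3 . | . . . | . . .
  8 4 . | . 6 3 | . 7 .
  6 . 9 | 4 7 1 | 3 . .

Step 1. [r8c4∈{2,5,9}] across row 8, 2 lands solely at r8c4. So r8c4=2.
Step 2. [r7c6∈{8}] nothing but 8 survives at r7c6. So r7c6=8.
Step 3. [r8c7∈{5,9}] 5 has one home in row 8: r8c7, so r8c7=5.
Step 4. [r2c7∈{7}] nothing but 7 survives at r2c7 ⇒ r2c7=7.
Step 5. [r9c9∈{8}] r9c9's peers cover all but 8, so r9c9=8.
Step 6. [r4c9∈{4}] only 4 remains possible at r4c9 ⇒ r4c9=4.
Step 7. [r8c9∈{1,9}] 9 has one home in row 8: r8c9 ⇒ r8c9=9.
Step 8. [r5c4∈{5,6,8}] in row 5, 5 fits only at r5c4 ⇒ r5c4=5.
Step 9. [r4c4∈{6,8}] across box 5, 8 lands solely at r4c4 ⇒ r4c4=8.
Step 10. [r4c7∈{6}] r4c7 has the single candidate 6 ⇒ r4c7=6.
Step 11. [r6c6∈{4,6}] across row 6, 4 lands solely at r6c6. So r6c6=4.
Step 12. [r5c3∈{6,8}] in row 5, 8 fits only at r5c3, so r5c3=8.
Step 13. [r3c5∈{3}] nothing but 3 survives at r3c5, so r3c5=3.
Step 14. [r7c1∈{2}] r7c1's peers cover all but 2, so r7c1=2.
Step 15. [r7c3∈{1,7}] 7 has one home in row 7: r7c3 ⇒ r7c3=7.
Step 16. [r1c4∈{6}] nothing but 6 survives at r1c4, so r1c4=6.
Step 17. [r8c3∈{1}] r8c3 has the single candidate 1, so r8c3=1.
Step 18. [r2c3∈{3}] r2c3 is down to just 3, so r2c3=3.
Step 19. [r1c8∈{3}] only 3 remains possible at r1c8 ⇒ r1c8=3.
Step 20. [r3c7∈{9}] r3c7's peers cover all but 9. So r3c7=9.
Step 21. [r5c6∈{6}] r5c6 has the single candidate 6, so r5c6=6.
Step 22. [r7c4∈{9}] r7c4 is down to just 9 ⇒ r7c4=9.
Step 23. [r2c5∈{8}] r2c5 has the single candidate 8 ⇒ r2c5=8.
Step 24. [r9c2∈{5}] only 5 remains possible at r9c2 ⇒ r9c2=5.
Step 25. [r7c9∈{1}] r7c9 has the single candidate 1 ⇒ r7c9=1.
Step 26. [r7c8∈{6}] only 6 remains possible at r7c8, so r7c8=6.
Step 27. [r3c4∈{7}] r3c4 has the single candidate 7 ⇒ r3c4=7.
Step 28. [r1c5∈{4}] r1c5's peers cover all but 4, so r1c5=4.
Step 29. [r6c7∈{8}] r6c7 is down to just 8. So r6c7=8.
Step 30. [r5c9∈{3}] nothing but 3 survives at r5c9. So r5c9=3.
Step 31. [r2c6∈{2}] r2c6 has the single candidate 2 ⇒ r2c6=2.
Step 32. [r7c5∈{5}] r7c5 is down to just 5 ⇒ r7c5=5.
Step 33. [r9c8∈{2}] nothing but 2 survives at r9c8. So r9c8=2.
Step 34. [r5c1∈{4}] r5c1 has the single candidate 4, so r5c1=4.
Step 35. [r7c7∈{4}] r7c7 has the single candidate 4, so r7c7=4.
Step 36. [r6c3∈{6}] only 6 remains possible at r6c3 ⇒ r6c3=6.
Step 37. [r6c8∈{5}] r6c8 is down to just 5 ⇒ r6c8=5.
Step 38. [r2c4∈{1}] r2c4 has the single candidate 1, so r2c4=1.
Step 39. [r6c9∈{7}] only 7 remains possible at r6c9, so r6c9=7.

Answer: 7 8 2 6 4 9 1 3 5 / 5 9 3 1 8 2 7 4 6 / 1 6 4 7 3 5 9 8 2 / 3 2 5 8 9 7 6 1 4 / 4 7 8 5 1 6 2 9 3 / 9 1 6 3 2 4 8 5 7 / 2 3 7 9 5 8 4 6 1 / 8 4 1 2 6 3 5 7 9 / 6 5 9 4 7 1 3 2 8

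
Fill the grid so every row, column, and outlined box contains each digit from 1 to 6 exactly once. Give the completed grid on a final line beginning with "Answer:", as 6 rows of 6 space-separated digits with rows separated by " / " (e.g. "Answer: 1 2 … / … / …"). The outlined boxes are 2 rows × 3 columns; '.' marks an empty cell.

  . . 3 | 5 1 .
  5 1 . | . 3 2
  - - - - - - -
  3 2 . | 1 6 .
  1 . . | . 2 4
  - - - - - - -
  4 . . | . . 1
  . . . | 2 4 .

Step 1. [r6c1∈{6}] only 6 remains possible at r6c1, so r6c1=6.
Step 2. [r6c6∈{3,5}] 3 has one home in col 6: r6c6. So r6c6=3.
Step 3. [r6c2∈{5}] nothing but 5 survives at r6c2. So r6c2=5.
Step 4. [r4c3∈{5,6}] in row 4, 5 fits only at r4c3. So r4c3=5.
Step 5. [r2c3∈{4,6}] col 3 places 6 nowhere but r2c3 ⇒ r2c3=6.
Step 6. [r1c1∈{2}] nothing but 2 survives at r1c1, so r1c1=2.
Step 7. [r2c4∈{4}] r2c4 is down to just 4, so r2c4=4.
Step 8. [r1c6∈{6}] nothing but 6 survives at r1c6, so r1c6=6.
Step 9. [r1c2∈{4}] r1c2's peers cover all but 4, so r1c2=4.
Step 10. [r5c4∈{6}] r5c4 is down to just 6 ⇒ r5c4=6.
Step 11. [r3c6∈{5}] r3c6 has the single candidate 5. So r3c6=5.
Step 12. [r4c4∈{3}] r4c4 is down to just 3. So r4c4=3.
Step 13. [r3c3∈{4}] only 4 remains possible at r3c3 ⇒ r3c3=4.
Step 14. [r6c3∈{1}] only 1 remains possible at r6c3, so r6c3=1.
Step 15. [r5c2∈{3}] r5c2 has the single candidate 3, so r5c2=3.
Step 16. [r5c5∈{5}] nothing but 5 survives at r5c5. So r5c5=5.
Step 17. [r5c3∈{2}] r5c3 is down to just 2, so r5c3=2.
Step 18. [r4c2∈{6}] only 6 remains possible at r4c2 ⇒ r4c2=6.

Answer: 2 4 3 5 1 6 / 5 1 6 4 3 2 / 3 2 4 1 6 5 / 1 6 5 3 2 4 / 4 3 2 6 5 1 / 6 5 1 2 4 3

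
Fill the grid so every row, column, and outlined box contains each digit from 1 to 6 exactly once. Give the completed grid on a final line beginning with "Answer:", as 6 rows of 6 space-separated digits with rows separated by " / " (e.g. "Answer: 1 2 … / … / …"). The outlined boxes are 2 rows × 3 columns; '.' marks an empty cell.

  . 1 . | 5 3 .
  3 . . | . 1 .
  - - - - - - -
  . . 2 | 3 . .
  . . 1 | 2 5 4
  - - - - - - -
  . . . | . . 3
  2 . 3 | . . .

Step 1. [r3c5∈{6}] r3c5 is down to just 6, so r3c5=6.
Step 2. [r2c4∈{4,6}] in box 2, 4 fits only at r2c4. So r2c4=4.
Step 3. [r5c1∈{1,4,5,6}] r5c1 is the only open cell in col 1 admitting 1, so r5c1=1.
Step 4. [r5c4∈{6}] r5c4 is down to just 6. So r5c4=6.
Step 5. [r6c2∈{4,5,6}] in row 6, 6 fits only at r6c2. So r6c2=6.
Step 6. [r1c6∈{2,6}] in row 1, 2 fits only at r1c6, so r1c6=2.
Step 7. [r3c1∈{4,5}] in col 1, 5 fits only at r3c1 ⇒ r3c1=5.
Step 8. [r1c1∈{4,6}] 4 has one home in col 1: r1c1, so r1c1=4.
Step 9. [r5c3∈{4,5}] r5c3 is the only open cell in col 3 admitting 4 ⇒ r5c3=4.
Step 10. [r2c3∈{5,6}] in col 3, 5 fits only at r2c3, so r2c3=5.
Step 11. [r6c6∈{1,5}] 5 has one home in row 6: r6c6. So r6c6=5.
Step 12. [r2c6∈{6}] nothing but 6 survives at r2c6 ⇒ r2c6=6.
Step 13. [r4c2∈{3}] r4c2 has the single candidate 3, so r4c2=3.
Step 14. [r2c2∈{2}] r2c2 is down to just 2, so r2c2=2.
Step 15. [r5c5∈{2}] r5c5 has the single candidate 2 ⇒ r5c5=2.
Step 16. [r4c1∈{6}] r4c1 has the single candidate 6. So r4c1=6.
Step 17. [r6c5∈{4}] r6c5 has the single candidate 4, so r6c5=4.
Step 18. [r3c2∈{4}] only 4 remains possible at r3c2, so r3c2=4.
Step 19. [r6c4∈{1}] r6c4 has the single candidate 1 ⇒ r6c4=1.
Step 20. [r3c6∈{1}] r3c6's peers cover all but 1. So r3c6=1.
Step 21. [r5c2∈{5}] r5c2 is down to just 5 ⇒ r5c2=5.
Step 22. [r1c3∈{6}] nothing but 6 survives at r1c3 ⇒ r1c3=6.

Answer: 4 1 6 5 3 2 / 3 2 5 4 1 6 / 5 4 2 3 6 1 / 6 3 1 2 5 4 / 1 5 4 6 2 3 / 2 6 3 1 4 5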